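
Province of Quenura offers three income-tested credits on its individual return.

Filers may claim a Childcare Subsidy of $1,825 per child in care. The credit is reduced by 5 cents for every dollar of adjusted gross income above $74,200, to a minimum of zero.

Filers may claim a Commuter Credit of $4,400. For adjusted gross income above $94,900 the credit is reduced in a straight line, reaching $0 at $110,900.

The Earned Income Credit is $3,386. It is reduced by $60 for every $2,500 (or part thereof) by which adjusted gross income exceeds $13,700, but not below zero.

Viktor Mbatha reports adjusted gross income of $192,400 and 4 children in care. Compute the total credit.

Childcare Subsidy: base = 4 × $1,825 = $7,300. 5% of the $118,200 excess over $74,200 is $5,910; credit = $7,300 − $5,910 = $1,390.
Commuter Credit: $192,400 is at or above $110,900, so the credit is $0.
Earned Income Credit: income exceeds $13,700 by $178,700 → 72 increments × $60 = $4,320 ≥ base, so the credit is $0.
Total: $1,390 + $0 + $0 = $1,390.

$1,390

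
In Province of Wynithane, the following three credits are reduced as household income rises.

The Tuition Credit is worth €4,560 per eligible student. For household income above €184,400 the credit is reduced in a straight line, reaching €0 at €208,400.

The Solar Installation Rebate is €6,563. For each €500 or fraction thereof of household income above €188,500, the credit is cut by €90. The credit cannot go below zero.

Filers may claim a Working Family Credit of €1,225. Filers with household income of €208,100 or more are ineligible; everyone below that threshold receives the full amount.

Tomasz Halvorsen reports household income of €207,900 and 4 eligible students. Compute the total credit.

€4,658

Tuition Credit: base = 4 × €4,560 = €18,240. €207,900 is €23,500 into a €24,000 phase-out range, leaving 500/24,000 of the credit: €18,240 × 500/24,000 = €380.
Solar Installation Rebate: income exceeds €188,500 by €19,400, which is 39 full-or-partial €500 increments; reduction = 39 × €90 = €3,510, leaving €3,053.
Working Family Credit: €207,900 is below the €208,100 cutoff, so the full €1,225 applies.
Total: €380 + €3,053 + €1,225 = €4,658.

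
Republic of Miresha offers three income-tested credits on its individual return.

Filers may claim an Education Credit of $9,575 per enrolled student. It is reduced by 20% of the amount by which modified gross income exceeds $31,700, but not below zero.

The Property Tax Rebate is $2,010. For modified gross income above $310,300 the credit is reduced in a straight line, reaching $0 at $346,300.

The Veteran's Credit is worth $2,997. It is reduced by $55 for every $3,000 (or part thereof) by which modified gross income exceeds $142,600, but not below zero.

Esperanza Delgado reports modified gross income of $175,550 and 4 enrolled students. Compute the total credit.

$13,932

Education Credit: base = 4 × $9,575 = $38,300. 20% of the $143,850 excess over $31,700 is $28,770; credit = $38,300 − $28,770 = $9,530.
Property Tax Rebate: $175,550 is at or below the $310,300 threshold, so the full $2,010 applies.
Veteran's Credit: income exceeds $142,600 by $32,950, which is 11 full-or-partial $3,000 increments; reduction = 11 × $55 = $605, leaving $2,392.
Total: $9,530 + $2,010 + $2,392 = $13,932.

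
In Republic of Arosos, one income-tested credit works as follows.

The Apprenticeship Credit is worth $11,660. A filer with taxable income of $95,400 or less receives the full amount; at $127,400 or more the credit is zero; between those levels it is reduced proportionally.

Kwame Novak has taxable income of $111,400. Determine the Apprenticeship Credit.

Apprenticeship Credit: $111,400 is $16,000 into a $32,000 phase-out range, leaving 16,000/32,000 of the credit: $11,660 × 16,000/32,000 = $5,830.

$5,830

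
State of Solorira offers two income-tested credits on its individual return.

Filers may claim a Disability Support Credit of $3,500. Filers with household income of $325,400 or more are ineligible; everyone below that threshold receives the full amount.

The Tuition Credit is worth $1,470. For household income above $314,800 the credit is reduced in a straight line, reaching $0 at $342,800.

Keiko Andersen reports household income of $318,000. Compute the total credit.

$4,802

Disability Support Credit: $318,000 is below the $325,400 cutoff, so the full $3,500 applies.
Tuition Credit: $318,000 is $3,200 into a $28,000 phase-out range, leaving 24,800/28,000 of the credit: $1,470 × 24,800/28,000 = $1,302.
Total: $3,500 + $1,302 = $4,802.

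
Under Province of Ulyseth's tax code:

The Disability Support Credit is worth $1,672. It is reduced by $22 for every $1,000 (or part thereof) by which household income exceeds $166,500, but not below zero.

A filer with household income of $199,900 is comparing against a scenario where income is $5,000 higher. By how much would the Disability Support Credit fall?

At $199,900 — income exceeds $166,500 by $33,400, which is 34 full-or-partial $1,000 increments; reduction = 34 × $22 = $748, leaving $924.
At $204,900 — income exceeds $166,500 by $38,400, which is 39 full-or-partial $1,000 increments; reduction = 39 × $22 = $858, leaving $814.
Lost: $924 − $814 = $110.

$110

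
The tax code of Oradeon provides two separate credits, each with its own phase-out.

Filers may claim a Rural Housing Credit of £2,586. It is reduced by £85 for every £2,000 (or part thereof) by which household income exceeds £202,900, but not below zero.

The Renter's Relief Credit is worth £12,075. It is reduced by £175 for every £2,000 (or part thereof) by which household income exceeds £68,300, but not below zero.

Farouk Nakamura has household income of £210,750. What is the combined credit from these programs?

Rural Housing Credit: income exceeds £202,900 by £7,850, which is 4 full-or-partial £2,000 increments; reduction = 4 × £85 = £340, leaving £2,246.
Renter's Relief Credit: income exceeds £68,300 by £142,450 → 72 increments × £175 = £12,600 ≥ base, so the credit is £0.
Total: £2,246 + £0 = £2,246.

£2,246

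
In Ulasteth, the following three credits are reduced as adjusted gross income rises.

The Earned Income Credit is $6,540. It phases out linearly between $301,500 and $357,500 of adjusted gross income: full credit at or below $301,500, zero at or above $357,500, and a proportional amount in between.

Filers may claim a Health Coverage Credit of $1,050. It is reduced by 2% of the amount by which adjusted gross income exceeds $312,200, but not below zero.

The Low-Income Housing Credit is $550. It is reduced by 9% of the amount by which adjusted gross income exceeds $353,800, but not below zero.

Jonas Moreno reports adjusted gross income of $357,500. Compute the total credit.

$361

Earned Income Credit: $357,500 is at or above $357,500, so the credit is $0.
Health Coverage Credit: 2% of the $45,300 excess over $312,200 is $906; credit = $1,050 − $906 = $144.
Low-Income Housing Credit: 9% of the $3,700 excess over $353,800 is $333; credit = $550 − $333 = $217.
Total: $0 + $144 + $217 = $361.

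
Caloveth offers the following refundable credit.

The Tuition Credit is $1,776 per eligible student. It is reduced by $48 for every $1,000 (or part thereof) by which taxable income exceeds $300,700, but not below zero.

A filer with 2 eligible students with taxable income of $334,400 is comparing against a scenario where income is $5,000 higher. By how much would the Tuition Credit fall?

$240

At $334,400 — base = 2 × $1,776 = $3,552. income exceeds $300,700 by $33,700, which is 34 full-or-partial $1,000 increments; reduction = 34 × $48 = $1,632, leaving $1,920.
At $339,400 — base = 2 × $1,776 = $3,552. income exceeds $300,700 by $38,700, which is 39 full-or-partial $1,000 increments; reduction = 39 × $48 = $1,872, leaving $1,680.
Lost: $1,920 − $1,680 = $240.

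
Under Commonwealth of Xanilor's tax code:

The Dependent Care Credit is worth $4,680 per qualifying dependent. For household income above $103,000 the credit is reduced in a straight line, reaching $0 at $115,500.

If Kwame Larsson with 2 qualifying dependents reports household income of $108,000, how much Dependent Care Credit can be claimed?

$5,616

Dependent Care Credit: base = 2 × $4,680 = $9,360. $108,000 is $5,000 into a $12,500 phase-out range, leaving 7,500/12,500 of the credit: $9,360 × 7,500/12,500 = $5,616.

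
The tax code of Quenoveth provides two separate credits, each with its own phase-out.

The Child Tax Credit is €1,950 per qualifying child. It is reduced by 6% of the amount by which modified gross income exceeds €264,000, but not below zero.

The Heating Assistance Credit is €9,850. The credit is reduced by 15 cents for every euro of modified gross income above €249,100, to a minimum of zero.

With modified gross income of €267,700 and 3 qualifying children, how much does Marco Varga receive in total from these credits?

Child Tax Credit: base = 3 × €1,950 = €5,850. 6% of the €3,700 excess over €264,000 is €222; credit = €5,850 − €222 = €5,628.
Heating Assistance Credit: 15% of the €18,600 excess over €249,100 is €2,790; credit = €9,850 − €2,790 = €7,060.
Total: €5,628 + €7,060 = €12,688.

€12,688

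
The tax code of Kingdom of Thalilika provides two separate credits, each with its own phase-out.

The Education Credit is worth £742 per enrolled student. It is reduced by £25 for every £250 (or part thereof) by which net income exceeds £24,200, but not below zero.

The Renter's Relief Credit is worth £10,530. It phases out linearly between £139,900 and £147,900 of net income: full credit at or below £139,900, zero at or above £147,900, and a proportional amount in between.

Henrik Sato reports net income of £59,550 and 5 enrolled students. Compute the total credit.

£10,690

Education Credit: base = 5 × £742 = £3,710. income exceeds £24,200 by £35,350, which is 142 full-or-partial £250 increments; reduction = 142 × £25 = £3,550, leaving £160.
Renter's Relief Credit: £59,550 is at or below the £139,900 threshold, so the full £10,530 applies.
Total: £160 + £10,530 = £10,690.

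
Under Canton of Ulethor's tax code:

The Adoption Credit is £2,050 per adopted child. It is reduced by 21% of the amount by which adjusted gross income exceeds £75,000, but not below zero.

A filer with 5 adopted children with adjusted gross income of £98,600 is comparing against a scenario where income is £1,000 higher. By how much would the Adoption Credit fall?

£210

At £98,600 — base = 5 × £2,050 = £10,250. 21% of the £23,600 excess over £75,000 is £4,956; credit = £10,250 − £4,956 = £5,294.
At £99,600 — base = 5 × £2,050 = £10,250. 21% of the £24,600 excess over £75,000 is £5,166; credit = £10,250 − £5,166 = £5,084.
Lost: £5,294 − £5,084 = £210.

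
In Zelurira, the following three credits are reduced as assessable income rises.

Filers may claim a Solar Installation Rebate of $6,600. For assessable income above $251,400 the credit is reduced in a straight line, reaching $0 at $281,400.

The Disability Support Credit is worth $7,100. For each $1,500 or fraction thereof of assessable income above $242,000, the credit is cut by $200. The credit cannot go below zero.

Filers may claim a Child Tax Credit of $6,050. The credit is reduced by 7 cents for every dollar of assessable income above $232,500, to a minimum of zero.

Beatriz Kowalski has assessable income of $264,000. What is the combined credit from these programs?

Solar Installation Rebate: $264,000 is $12,600 into a $30,000 phase-out range, leaving 17,400/30,000 of the credit: $6,600 × 17,400/30,000 = $3,828.
Disability Support Credit: income exceeds $242,000 by $22,000, which is 15 full-or-partial $1,500 increments; reduction = 15 × $200 = $3,000, leaving $4,100.
Child Tax Credit: 7% of the $31,500 excess over $232,500 is $2,205; credit = $6,050 − $2,205 = $3,845.
Total: $3,828 + $4,100 + $3,845 = $11,773.

$11,773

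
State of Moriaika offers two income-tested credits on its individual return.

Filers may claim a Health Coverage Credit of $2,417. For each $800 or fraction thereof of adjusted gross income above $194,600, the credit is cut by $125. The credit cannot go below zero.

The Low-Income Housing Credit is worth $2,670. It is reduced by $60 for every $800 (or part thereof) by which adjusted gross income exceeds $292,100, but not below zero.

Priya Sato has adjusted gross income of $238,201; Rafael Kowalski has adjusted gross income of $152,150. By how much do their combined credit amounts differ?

$2,417

Priya ($238,201): Health Coverage Credit: income exceeds $194,600 by $43,601 → 55 increments × $125 = $6,875 ≥ base, so the credit is $0. Low-Income Housing Credit: $238,201 is at or below the $292,100 threshold, so the full $2,670 applies. total $0 + $2,670 = $2,670
Rafael ($152,150): Health Coverage Credit: $152,150 is at or below the $194,600 threshold, so the full $2,417 applies. Low-Income Housing Credit: $152,150 is at or below the $292,100 threshold, so the full $2,670 applies. total $2,417 + $2,670 = $5,087
Difference: |$2,670 − $5,087| = $2,417.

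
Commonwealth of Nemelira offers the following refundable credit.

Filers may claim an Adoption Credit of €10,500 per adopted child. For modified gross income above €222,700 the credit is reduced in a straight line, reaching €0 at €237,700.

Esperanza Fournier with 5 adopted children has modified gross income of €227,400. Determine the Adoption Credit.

€36,050

Adoption Credit: base = 5 × €10,500 = €52,500. €227,400 is €4,700 into a €15,000 phase-out range, leaving 10,300/15,000 of the credit: €52,500 × 10,300/15,000 = €36,050.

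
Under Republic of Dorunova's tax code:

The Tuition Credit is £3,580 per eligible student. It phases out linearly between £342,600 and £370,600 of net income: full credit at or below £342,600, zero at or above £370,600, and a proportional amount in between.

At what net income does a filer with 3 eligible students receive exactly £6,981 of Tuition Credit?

£352,400

Full credit = 3 × £3,580 = £10,740.
£6,981 is 6,981/10,740 of the full £10,740, so 3,759/10,740 of the £28,000 range has been used: income = £342,600 + £28,000 × 3,759/10,740 = £352,400.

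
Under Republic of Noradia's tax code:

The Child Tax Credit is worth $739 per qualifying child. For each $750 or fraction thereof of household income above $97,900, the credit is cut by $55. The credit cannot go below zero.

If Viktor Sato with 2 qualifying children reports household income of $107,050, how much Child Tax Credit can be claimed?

Child Tax Credit: base = 2 × $739 = $1,478. income exceeds $97,900 by $9,150, which is 13 full-or-partial $750 increments; reduction = 13 × $55 = $715, leaving $763.

$763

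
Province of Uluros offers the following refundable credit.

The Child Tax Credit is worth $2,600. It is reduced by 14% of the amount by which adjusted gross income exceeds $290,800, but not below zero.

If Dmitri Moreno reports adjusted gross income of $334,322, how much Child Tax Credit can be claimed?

Child Tax Credit: 14% of the $43,522 excess over $290,800 is $6,093.08 ≥ base, so the credit is $0.

$0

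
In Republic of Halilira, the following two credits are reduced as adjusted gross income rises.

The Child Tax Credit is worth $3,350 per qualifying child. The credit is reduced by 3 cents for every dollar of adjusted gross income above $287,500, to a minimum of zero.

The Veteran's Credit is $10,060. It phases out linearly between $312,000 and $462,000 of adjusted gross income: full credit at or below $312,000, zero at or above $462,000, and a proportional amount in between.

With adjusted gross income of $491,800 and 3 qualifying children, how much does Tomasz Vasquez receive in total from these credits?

Child Tax Credit: base = 3 × $3,350 = $10,050. 3% of the $204,300 excess over $287,500 is $6,129; credit = $10,050 − $6,129 = $3,921.
Veteran's Credit: $491,800 is at or above $462,000, so the credit is $0.
Total: $3,921 + $0 = $3,921.

$3,921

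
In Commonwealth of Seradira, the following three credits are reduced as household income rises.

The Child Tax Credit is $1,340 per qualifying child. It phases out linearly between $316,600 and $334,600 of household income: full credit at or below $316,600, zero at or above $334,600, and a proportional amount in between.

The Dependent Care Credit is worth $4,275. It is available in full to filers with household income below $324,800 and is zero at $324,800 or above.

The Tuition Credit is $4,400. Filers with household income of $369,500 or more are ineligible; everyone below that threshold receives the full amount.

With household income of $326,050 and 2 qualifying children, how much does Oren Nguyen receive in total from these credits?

Child Tax Credit: base = 2 × $1,340 = $2,680. $326,050 is $9,450 into a $18,000 phase-out range, leaving 8,550/18,000 of the credit: $2,680 × 8,550/18,000 = $1,273.
Dependent Care Credit: $326,050 meets or exceeds the $324,800 cutoff, so the credit is $0.
Tuition Credit: $326,050 is below the $369,500 cutoff, so the full $4,400 applies.
Total: $1,273 + $0 + $4,400 = $5,673.

$5,673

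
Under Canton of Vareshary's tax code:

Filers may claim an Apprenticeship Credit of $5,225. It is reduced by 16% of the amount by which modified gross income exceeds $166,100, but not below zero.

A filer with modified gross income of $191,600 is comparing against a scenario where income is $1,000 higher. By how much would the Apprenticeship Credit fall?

At $191,600 — 16% of the $25,500 excess over $166,100 is $4,080; credit = $5,225 − $4,080 = $1,145.
At $192,600 — 16% of the $26,500 excess over $166,100 is $4,240; credit = $5,225 − $4,240 = $985.
Lost: $1,145 − $985 = $160.

$160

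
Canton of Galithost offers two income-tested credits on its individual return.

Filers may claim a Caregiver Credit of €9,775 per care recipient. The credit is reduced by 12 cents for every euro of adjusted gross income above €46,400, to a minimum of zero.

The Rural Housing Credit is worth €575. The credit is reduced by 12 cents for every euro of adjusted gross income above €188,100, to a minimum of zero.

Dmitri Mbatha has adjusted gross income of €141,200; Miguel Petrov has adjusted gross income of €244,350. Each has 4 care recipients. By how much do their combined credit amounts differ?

Dmitri (€141,200): Caregiver Credit: base = 4 × €9,775 = €39,100. 12% of the €94,800 excess over €46,400 is €11,376; credit = €39,100 − €11,376 = €27,724. Rural Housing Credit: €141,200 is at or below the €188,100 threshold, so the full €575 applies. total €27,724 + €575 = €28,299
Miguel (€244,350): Caregiver Credit: base = 4 × €9,775 = €39,100. 12% of the €197,950 excess over €46,400 is €23,754; credit = €39,100 − €23,754 = €15,346. Rural Housing Credit: 12% of the €56,250 excess over €188,100 is €6,750 ≥ base, so the credit is €0. total €15,346 + €0 = €15,346
Difference: |€28,299 − €15,346| = €12,953.

€12,953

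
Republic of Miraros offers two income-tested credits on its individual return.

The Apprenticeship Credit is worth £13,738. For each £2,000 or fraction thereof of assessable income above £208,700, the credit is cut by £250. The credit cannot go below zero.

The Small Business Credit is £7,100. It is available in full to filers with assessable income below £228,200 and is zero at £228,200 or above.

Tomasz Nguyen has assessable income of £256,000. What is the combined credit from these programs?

Apprenticeship Credit: income exceeds £208,700 by £47,300, which is 24 full-or-partial £2,000 increments; reduction = 24 × £250 = £6,000, leaving £7,738.
Small Business Credit: £256,000 meets or exceeds the £228,200 cutoff, so the credit is £0.
Total: £7,738 + £0 = £7,738.

£7,738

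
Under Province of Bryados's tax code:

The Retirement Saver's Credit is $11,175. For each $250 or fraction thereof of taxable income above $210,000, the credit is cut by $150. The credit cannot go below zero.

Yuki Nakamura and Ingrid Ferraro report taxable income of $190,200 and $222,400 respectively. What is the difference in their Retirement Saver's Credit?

Yuki ($190,200): Retirement Saver's Credit: $190,200 is at or below the $210,000 threshold, so the full $11,175 applies.
Ingrid ($222,400): Retirement Saver's Credit: income exceeds $210,000 by $12,400, which is 50 full-or-partial $250 increments; reduction = 50 × $150 = $7,500, leaving $3,675.
Difference: |$11,175 − $3,675| = $7,500.

$7,500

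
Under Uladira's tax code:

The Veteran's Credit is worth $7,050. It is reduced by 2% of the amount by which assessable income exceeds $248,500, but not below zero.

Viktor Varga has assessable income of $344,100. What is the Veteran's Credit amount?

$5,138

Veteran's Credit: 2% of the $95,600 excess over $248,500 is $1,912; credit = $7,050 − $1,912 = $5,138.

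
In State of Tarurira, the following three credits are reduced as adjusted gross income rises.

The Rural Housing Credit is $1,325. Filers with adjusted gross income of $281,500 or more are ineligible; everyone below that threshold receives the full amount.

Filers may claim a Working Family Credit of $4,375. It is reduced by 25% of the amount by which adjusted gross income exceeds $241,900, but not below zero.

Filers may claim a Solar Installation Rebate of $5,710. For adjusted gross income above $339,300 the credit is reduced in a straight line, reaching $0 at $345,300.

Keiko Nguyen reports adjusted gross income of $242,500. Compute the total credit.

Rural Housing Credit: $242,500 is below the $281,500 cutoff, so the full $1,325 applies.
Working Family Credit: 25% of the $600 excess over $241,900 is $150; credit = $4,375 − $150 = $4,225.
Solar Installation Rebate: $242,500 is at or below the $339,300 threshold, so the full $5,710 applies.
Total: $1,325 + $4,225 + $5,710 = $11,260.

$11,260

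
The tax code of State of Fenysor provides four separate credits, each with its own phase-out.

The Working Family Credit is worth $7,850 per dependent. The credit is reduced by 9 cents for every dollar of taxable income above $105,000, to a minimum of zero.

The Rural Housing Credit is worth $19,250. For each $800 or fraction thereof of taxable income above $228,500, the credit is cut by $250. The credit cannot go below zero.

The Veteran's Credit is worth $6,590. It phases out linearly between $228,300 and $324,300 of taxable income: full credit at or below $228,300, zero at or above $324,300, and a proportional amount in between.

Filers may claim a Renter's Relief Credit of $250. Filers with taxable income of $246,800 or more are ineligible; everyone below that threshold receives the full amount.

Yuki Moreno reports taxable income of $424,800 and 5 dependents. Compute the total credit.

Working Family Credit: base = 5 × $7,850 = $39,250. 9% of the $319,800 excess over $105,000 is $28,782; credit = $39,250 − $28,782 = $10,468.
Rural Housing Credit: income exceeds $228,500 by $196,300 → 246 increments × $250 = $61,500 ≥ base, so the credit is $0.
Veteran's Credit: $424,800 is at or above $324,300, so the credit is $0.
Renter's Relief Credit: $424,800 meets or exceeds the $246,800 cutoff, so the credit is $0.
Total: $10,468 + $0 + $0 + $0 = $10,468.

$10,468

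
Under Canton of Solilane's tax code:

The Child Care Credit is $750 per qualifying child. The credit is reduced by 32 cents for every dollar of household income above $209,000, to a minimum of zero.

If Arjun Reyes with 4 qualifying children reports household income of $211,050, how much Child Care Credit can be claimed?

Child Care Credit: base = 4 × $750 = $3,000. 32% of the $2,050 excess over $209,000 is $656; credit = $3,000 − $656 = $2,344.

$2,344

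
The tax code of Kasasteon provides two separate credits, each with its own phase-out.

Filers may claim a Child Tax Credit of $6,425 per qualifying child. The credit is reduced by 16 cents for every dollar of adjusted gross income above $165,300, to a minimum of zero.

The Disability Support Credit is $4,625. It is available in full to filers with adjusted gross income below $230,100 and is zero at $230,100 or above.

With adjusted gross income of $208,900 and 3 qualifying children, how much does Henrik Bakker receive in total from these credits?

Child Tax Credit: base = 3 × $6,425 = $19,275. 16% of the $43,600 excess over $165,300 is $6,976; credit = $19,275 − $6,976 = $12,299.
Disability Support Credit: $208,900 is below the $230,100 cutoff, so the full $4,625 applies.
Total: $12,299 + $4,625 = $16,924.

$16,924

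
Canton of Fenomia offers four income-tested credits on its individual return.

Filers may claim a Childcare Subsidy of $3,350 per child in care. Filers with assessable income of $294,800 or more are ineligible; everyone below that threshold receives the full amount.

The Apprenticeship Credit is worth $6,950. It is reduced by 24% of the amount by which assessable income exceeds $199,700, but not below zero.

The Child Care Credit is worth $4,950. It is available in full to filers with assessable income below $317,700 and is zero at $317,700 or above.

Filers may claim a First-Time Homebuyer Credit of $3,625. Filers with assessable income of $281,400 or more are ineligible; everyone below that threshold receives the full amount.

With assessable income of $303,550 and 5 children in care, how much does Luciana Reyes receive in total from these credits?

$4,950

Childcare Subsidy: base = 5 × $3,350 = $16,750. $303,550 meets or exceeds the $294,800 cutoff, so the credit is $0.
Apprenticeship Credit: 24% of the $103,850 excess over $199,700 is $24,924 ≥ base, so the credit is $0.
Child Care Credit: $303,550 is below the $317,700 cutoff, so the full $4,950 applies.
First-Time Homebuyer Credit: $303,550 meets or exceeds the $281,400 cutoff, so the credit is $0.
Total: $0 + $0 + $4,950 + $0 = $4,950.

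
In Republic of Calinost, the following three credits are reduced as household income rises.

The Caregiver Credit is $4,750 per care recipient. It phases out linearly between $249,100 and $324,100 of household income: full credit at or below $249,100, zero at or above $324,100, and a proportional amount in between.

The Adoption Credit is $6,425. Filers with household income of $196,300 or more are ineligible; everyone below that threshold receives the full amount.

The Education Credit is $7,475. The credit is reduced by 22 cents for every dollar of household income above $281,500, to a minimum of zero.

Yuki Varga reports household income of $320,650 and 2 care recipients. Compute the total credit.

$437

Caregiver Credit: base = 2 × $4,750 = $9,500. $320,650 is $71,550 into a $75,000 phase-out range, leaving 3,450/75,000 of the credit: $9,500 × 3,450/75,000 = $437.
Adoption Credit: $320,650 meets or exceeds the $196,300 cutoff, so the credit is $0.
Education Credit: 22% of the $39,150 excess over $281,500 is $8,613 ≥ base, so the credit is $0.
Total: $437 + $0 + $0 = $437.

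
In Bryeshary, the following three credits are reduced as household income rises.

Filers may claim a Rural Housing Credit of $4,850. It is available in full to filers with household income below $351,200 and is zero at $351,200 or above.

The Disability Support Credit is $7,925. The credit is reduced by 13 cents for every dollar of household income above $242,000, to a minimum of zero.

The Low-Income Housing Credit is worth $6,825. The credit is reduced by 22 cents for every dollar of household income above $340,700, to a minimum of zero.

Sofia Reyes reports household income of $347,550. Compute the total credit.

$10,168

Rural Housing Credit: $347,550 is below the $351,200 cutoff, so the full $4,850 applies.
Disability Support Credit: 13% of the $105,550 excess over $242,000 is $13,721.50 ≥ base, so the credit is $0.
Low-Income Housing Credit: 22% of the $6,850 excess over $340,700 is $1,507; credit = $6,825 − $1,507 = $5,318.
Total: $4,850 + $0 + $5,318 = $10,168.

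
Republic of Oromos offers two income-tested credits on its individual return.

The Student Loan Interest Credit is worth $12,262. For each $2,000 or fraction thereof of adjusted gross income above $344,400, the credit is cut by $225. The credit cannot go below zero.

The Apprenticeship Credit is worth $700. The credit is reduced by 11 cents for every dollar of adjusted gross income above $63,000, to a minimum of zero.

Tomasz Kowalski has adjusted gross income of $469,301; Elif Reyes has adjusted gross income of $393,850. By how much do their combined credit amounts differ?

Tomasz ($469,301): Student Loan Interest Credit: income exceeds $344,400 by $124,901 → 63 increments × $225 = $14,175 ≥ base, so the credit is $0. Apprenticeship Credit: 11% of the $406,301 excess over $63,000 is $44,693.11 ≥ base, so the credit is $0. total $0 + $0 = $0
Elif ($393,850): Student Loan Interest Credit: income exceeds $344,400 by $49,450, which is 25 full-or-partial $2,000 increments; reduction = 25 × $225 = $5,625, leaving $6,637. Apprenticeship Credit: 11% of the $330,850 excess over $63,000 is $36,393.50 ≥ base, so the credit is $0. total $6,637 + $0 = $6,637
Difference: |$0 − $6,637| = $6,637.

$6,637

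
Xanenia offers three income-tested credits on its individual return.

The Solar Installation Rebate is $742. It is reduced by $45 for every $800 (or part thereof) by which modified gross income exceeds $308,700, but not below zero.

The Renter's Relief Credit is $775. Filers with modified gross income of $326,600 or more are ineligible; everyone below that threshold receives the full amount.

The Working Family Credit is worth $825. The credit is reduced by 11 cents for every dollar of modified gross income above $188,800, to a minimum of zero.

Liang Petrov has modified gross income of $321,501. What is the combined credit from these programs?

$775

Solar Installation Rebate: income exceeds $308,700 by $12,801 → 17 increments × $45 = $765 ≥ base, so the credit is $0.
Renter's Relief Credit: $321,501 is below the $326,600 cutoff, so the full $775 applies.
Working Family Credit: 11% of the $132,701 excess over $188,800 is $14,597.11 ≥ base, so the credit is $0.
Total: $0 + $775 + $0 = $775.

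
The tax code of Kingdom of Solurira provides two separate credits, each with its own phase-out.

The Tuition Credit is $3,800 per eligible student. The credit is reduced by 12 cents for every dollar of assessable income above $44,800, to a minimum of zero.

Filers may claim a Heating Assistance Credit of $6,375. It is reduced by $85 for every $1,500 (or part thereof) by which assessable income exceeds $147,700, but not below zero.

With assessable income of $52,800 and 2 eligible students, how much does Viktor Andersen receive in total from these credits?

Tuition Credit: base = 2 × $3,800 = $7,600. 12% of the $8,000 excess over $44,800 is $960; credit = $7,600 − $960 = $6,640.
Heating Assistance Credit: $52,800 is at or below the $147,700 threshold, so the full $6,375 applies.
Total: $6,640 + $6,375 = $13,015.

$13,015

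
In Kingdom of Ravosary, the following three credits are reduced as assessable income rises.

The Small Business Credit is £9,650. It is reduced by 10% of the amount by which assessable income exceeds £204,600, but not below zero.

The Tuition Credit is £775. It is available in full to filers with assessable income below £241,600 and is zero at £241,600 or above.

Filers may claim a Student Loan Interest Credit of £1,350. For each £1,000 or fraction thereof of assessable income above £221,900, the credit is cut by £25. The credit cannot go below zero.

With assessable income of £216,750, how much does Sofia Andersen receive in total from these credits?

£10,560

Small Business Credit: 10% of the £12,150 excess over £204,600 is £1,215; credit = £9,650 − £1,215 = £8,435.
Tuition Credit: £216,750 is below the £241,600 cutoff, so the full £775 applies.
Student Loan Interest Credit: £216,750 is at or below the £221,900 threshold, so the full £1,350 applies.
Total: £8,435 + £775 + £1,350 = £10,560.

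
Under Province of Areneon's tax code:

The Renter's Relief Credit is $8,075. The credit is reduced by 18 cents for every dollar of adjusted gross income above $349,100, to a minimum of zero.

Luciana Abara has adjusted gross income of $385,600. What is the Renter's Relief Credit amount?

Renter's Relief Credit: 18% of the $36,500 excess over $349,100 is $6,570; credit = $8,075 − $6,570 = $1,505.

$1,505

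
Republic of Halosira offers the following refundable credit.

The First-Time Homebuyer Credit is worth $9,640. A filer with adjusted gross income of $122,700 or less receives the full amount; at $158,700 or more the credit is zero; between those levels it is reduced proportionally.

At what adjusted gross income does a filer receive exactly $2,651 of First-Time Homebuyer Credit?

$2,651 is 2,651/9,640 of the full $9,640, so 6,989/9,640 of the $36,000 range has been used: income = $122,700 + $36,000 × 6,989/9,640 = $148,800.

$148,800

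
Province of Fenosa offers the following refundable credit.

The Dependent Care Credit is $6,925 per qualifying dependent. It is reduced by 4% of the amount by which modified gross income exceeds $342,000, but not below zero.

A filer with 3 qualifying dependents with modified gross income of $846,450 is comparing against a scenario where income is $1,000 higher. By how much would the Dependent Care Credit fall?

At $846,450 — base = 3 × $6,925 = $20,775. 4% of the $504,450 excess over $342,000 is $20,178; credit = $20,775 − $20,178 = $597.
At $847,450 — base = 3 × $6,925 = $20,775. 4% of the $505,450 excess over $342,000 is $20,218; credit = $20,775 − $20,218 = $557.
Lost: $597 − $557 = $40.

$40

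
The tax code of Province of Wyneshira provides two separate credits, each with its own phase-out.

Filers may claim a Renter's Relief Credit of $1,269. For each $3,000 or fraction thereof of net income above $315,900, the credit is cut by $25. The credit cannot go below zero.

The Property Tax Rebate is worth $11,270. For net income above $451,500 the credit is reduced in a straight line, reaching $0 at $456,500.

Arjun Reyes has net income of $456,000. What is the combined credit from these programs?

$1,221

Renter's Relief Credit: income exceeds $315,900 by $140,100, which is 47 full-or-partial $3,000 increments; reduction = 47 × $25 = $1,175, leaving $94.
Property Tax Rebate: $456,000 is $4,500 into a $5,000 phase-out range, leaving 500/5,000 of the credit: $11,270 × 500/5,000 = $1,127.
Total: $94 + $1,127 = $1,221.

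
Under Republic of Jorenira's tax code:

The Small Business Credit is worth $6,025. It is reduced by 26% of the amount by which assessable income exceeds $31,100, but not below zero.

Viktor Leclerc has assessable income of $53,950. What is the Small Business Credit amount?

$84

Small Business Credit: 26% of the $22,850 excess over $31,100 is $5,941; credit = $6,025 − $5,941 = $84.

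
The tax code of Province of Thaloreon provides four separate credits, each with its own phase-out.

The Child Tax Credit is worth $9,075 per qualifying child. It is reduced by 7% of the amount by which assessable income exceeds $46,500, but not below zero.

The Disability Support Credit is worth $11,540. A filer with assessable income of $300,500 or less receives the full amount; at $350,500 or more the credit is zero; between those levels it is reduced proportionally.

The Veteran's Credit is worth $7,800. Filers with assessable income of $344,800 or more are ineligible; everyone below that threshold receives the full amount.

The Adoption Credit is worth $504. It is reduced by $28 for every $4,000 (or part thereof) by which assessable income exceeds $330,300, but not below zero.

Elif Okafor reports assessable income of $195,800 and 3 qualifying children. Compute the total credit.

Child Tax Credit: base = 3 × $9,075 = $27,225. 7% of the $149,300 excess over $46,500 is $10,451; credit = $27,225 − $10,451 = $16,774.
Disability Support Credit: $195,800 is at or below the $300,500 threshold, so the full $11,540 applies.
Veteran's Credit: $195,800 is below the $344,800 cutoff, so the full $7,800 applies.
Adoption Credit: $195,800 is at or below the $330,300 threshold, so the full $504 applies.
Total: $16,774 + $11,540 + $7,800 + $504 = $36,618.

$36,618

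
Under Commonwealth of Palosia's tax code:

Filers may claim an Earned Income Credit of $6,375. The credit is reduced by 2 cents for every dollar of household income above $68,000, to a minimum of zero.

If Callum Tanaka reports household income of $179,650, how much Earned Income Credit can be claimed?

Earned Income Credit: 2% of the $111,650 excess over $68,000 is $2,233; credit = $6,375 − $2,233 = $4,142.

$4,142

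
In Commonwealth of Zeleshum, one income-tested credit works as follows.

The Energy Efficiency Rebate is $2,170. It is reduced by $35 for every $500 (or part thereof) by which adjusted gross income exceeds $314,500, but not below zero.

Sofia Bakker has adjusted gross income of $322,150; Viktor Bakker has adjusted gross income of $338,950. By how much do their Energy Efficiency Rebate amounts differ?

Sofia ($322,150): Energy Efficiency Rebate: income exceeds $314,500 by $7,650, which is 16 full-or-partial $500 increments; reduction = 16 × $35 = $560, leaving $1,610.
Viktor ($338,950): Energy Efficiency Rebate: income exceeds $314,500 by $24,450, which is 49 full-or-partial $500 increments; reduction = 49 × $35 = $1,715, leaving $455.
Difference: |$1,610 − $455| = $1,155.

$1,155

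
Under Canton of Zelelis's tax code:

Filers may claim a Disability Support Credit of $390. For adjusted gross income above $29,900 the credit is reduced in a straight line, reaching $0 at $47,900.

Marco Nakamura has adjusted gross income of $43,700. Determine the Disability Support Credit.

Disability Support Credit: $43,700 is $13,800 into a $18,000 phase-out range, leaving 4,200/18,000 of the credit: $390 × 4,200/18,000 = $91.

$91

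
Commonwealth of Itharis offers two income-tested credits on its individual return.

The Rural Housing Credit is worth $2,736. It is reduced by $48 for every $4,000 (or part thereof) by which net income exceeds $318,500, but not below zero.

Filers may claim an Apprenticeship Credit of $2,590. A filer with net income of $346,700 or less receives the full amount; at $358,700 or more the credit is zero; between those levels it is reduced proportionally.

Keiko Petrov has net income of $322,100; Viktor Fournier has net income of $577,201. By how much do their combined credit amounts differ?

$5,278

Keiko ($322,100): Rural Housing Credit: income exceeds $318,500 by $3,600, which is 1 full-or-partial $4,000 increment; reduction = 1 × $48 = $48, leaving $2,688. Apprenticeship Credit: $322,100 is at or below the $346,700 threshold, so the full $2,590 applies. total $2,688 + $2,590 = $5,278
Viktor ($577,201): Rural Housing Credit: income exceeds $318,500 by $258,701 → 65 increments × $48 = $3,120 ≥ base, so the credit is $0. Apprenticeship Credit: $577,201 is at or above $358,700, so the credit is $0. total $0 + $0 = $0
Difference: |$5,278 − $0| = $5,278.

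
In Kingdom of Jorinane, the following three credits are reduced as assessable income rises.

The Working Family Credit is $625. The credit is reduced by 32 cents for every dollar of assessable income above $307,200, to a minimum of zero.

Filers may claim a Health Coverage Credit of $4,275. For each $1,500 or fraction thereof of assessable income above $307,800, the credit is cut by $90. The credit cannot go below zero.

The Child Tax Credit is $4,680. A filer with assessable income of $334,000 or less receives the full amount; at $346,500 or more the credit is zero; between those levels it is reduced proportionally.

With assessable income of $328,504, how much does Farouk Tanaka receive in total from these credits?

$7,695

Working Family Credit: 32% of the $21,304 excess over $307,200 is $6,817.28 ≥ base, so the credit is $0.
Health Coverage Credit: income exceeds $307,800 by $20,704, which is 14 full-or-partial $1,500 increments; reduction = 14 × $90 = $1,260, leaving $3,015.
Child Tax Credit: $328,504 is at or below the $334,000 threshold, so the full $4,680 applies.
Total: $0 + $3,015 + $4,680 = $7,695.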